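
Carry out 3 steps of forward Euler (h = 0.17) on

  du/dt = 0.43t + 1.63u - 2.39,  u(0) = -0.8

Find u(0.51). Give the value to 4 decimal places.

-3.2135

Euler: u_{n+1} = u_n + h·f(t_n, u_n).
t=0.000000, u=-0.800000: f=-3.694000 → u ← -0.800000 + 0.17·(-3.694000) = -1.427980
t=0.170000, u=-1.427980: f=-4.644507 → u ← -1.427980 + 0.17·(-4.644507) = -2.217546
t=0.340000, u=-2.217546: f=-5.858400 → u ← -2.217546 + 0.17·(-5.858400) = -3.213474
u(0.51) ≈ -3.2135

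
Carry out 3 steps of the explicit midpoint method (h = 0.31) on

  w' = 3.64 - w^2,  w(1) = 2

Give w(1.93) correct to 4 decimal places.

Midpoint: k1 = f(s_n, w_n); k2 = f(s_n + h/2, w_n + (h/2)·k1); w_{n+1} = w_n + h·k2.
s=1.000000, w=2.000000:
  k1 = f(1.000000, 2.000000) = -0.360000
  k2 = f(1.155000, 1.944200) = -0.139914
  w ← 2.000000 + 0.31·(-0.139914) = 1.956627
s=1.310000, w=1.956627:
  k1 = f(1.310000, 1.956627) = -0.188388
  k2 = f(1.465000, 1.927427) = -0.074973
  w ← 1.956627 + 0.31·(-0.074973) = 1.933385
s=1.620000, w=1.933385:
  k1 = f(1.620000, 1.933385) = -0.097978
  k2 = f(1.775000, 1.918199) = -0.039486
  w ← 1.933385 + 0.31·(-0.039486) = 1.921145
w(1.93) ≈ 1.9211

1.9211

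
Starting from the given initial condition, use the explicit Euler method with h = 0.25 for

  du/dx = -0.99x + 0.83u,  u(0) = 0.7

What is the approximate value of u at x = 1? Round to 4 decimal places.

1.0629

Euler: u_{n+1} = u_n + h·f(x_n, u_n).
x=0.000000, u=0.700000: f=0.581000 → u ← 0.700000 + 0.25·0.581000 = 0.845250
x=0.250000, u=0.845250: f=0.454057 → u ← 0.845250 + 0.25·0.454057 = 0.958764
x=0.500000, u=0.958764: f=0.300774 → u ← 0.958764 + 0.25·0.300774 = 1.033958
x=0.750000, u=1.033958: f=0.115685 → u ← 1.033958 + 0.25·0.115685 = 1.062879
u(1) ≈ 1.0629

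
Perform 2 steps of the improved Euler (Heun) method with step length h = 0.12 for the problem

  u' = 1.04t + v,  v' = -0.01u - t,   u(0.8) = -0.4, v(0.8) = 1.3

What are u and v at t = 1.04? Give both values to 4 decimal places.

Heun on (u,v): k1 = f(t_n, state_n); k2 = f(t_n + h, state_n + h·k1); state_{n+1} = state_n + (h/2)·(k1 + k2).
0.800000: (-0.400000, 1.300000)
  k1 = (2.132000, -0.796000)
  predictor → (-0.144160, 1.204480)
  k2 = (2.161280, -0.918558)
  → (-0.142403, 1.197126)
0.920000: (-0.142403, 1.197126)
  k1 = (2.153926, -0.918576)
  predictor → (0.116068, 1.086897)
  k2 = (2.168497, -1.041161)
  → (0.116942, 1.079542)
(u(1.04), v(1.04)) ≈ (0.1169, 1.0795)

0.1169, 1.0795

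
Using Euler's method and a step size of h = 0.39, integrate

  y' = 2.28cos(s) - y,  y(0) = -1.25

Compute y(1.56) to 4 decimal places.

1.0673

Euler: y_{n+1} = y_n + h·f(s_n, y_n).
s=0.000000, y=-1.250000: f=3.530000 → y ← -1.250000 + 0.39·3.530000 = 0.126700
s=0.390000, y=0.126700: f=1.982093 → y ← 0.126700 + 0.39·1.982093 = 0.899716
s=0.780000, y=0.899716: f=0.721167 → y ← 0.899716 + 0.39·0.721167 = 1.180971
s=1.170000, y=1.180971: f=-0.291425 → y ← 1.180971 + 0.39·(-0.291425) = 1.067315
y(1.56) ≈ 1.0673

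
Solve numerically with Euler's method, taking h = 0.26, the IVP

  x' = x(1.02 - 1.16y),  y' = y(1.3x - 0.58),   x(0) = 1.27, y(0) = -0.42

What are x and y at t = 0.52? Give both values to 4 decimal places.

Euler on (x,y): x_{n+1} = x_n + h·x', y_{n+1} = y_n + h·y'.
0.000000: (1.270000, -0.420000); f=(1.914144, -0.449820) → (1.767677, -0.536953)
0.260000: (1.767677, -0.536953); f=(2.904057, -0.922475) → (2.522732, -0.776797)
(x(0.52), y(0.52)) ≈ (2.5227, -0.7768)

2.5227, -0.7768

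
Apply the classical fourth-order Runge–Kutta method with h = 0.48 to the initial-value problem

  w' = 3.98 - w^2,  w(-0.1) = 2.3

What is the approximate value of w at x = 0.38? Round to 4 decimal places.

RK4: k1 = f(x_n, w_n); k2 = f(x_n + h/2, w_n + (h/2)·k1); k3 = f(x_n + h/2, w_n + (h/2)·k2); k4 = f(x_n + h, w_n + h·k3); w_{n+1} = w_n + (h/6)·(k1 + 2k2 + 2k3 + k4).
x=-0.100000, w=2.300000:
  k1 = f(-0.100000, 2.300000) = -1.310000
  k2 = f(0.140000, 1.985600) = 0.037393
  k3 = f(0.140000, 2.308974) = -1.351362
  k4 = f(0.380000, 1.651346) = 1.253056
  w ← 2.300000 + (0.48/6)·(k1 + 2k2 + 2k3 + k4) = 2.085209
w(0.38) ≈ 2.0852

2.0852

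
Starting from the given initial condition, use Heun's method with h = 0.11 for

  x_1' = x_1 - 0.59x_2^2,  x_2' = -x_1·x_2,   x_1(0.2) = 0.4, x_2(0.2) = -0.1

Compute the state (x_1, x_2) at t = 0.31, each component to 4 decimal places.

0.4458, -0.0955

Heun on (x_1,x_2): k1 = f(t_n, state_n); k2 = f(t_n + h, state_n + h·k1); state_{n+1} = state_n + (h/2)·(k1 + k2).
0.200000: (0.400000, -0.100000)
  k1 = (0.394100, 0.040000)
  predictor → (0.443351, -0.095600)
  k2 = (0.437959, 0.042384)
  → (0.445763, -0.095469)
(x_1(0.31), x_2(0.31)) ≈ (0.4458, -0.0955)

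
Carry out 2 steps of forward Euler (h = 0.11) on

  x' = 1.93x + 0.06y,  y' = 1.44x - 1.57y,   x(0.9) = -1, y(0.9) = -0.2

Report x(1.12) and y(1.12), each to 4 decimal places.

Euler on (x,y): x_{n+1} = x_n + h·x', y_{n+1} = y_n + h·y'.
0.900000: (-1.000000, -0.200000); f=(-1.942000, -1.126000) → (-1.213620, -0.323860)
1.010000: (-1.213620, -0.323860); f=(-2.361718, -1.239153) → (-1.473409, -0.460167)
(x(1.12), y(1.12)) ≈ (-1.4734, -0.4602)

-1.4734, -0.4602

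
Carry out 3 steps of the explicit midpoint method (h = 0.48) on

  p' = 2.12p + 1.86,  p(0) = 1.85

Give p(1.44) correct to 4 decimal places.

43.5713

Midpoint: k1 = f(x_n, p_n); k2 = f(x_n + h/2, p_n + (h/2)·k1); p_{n+1} = p_n + h·k2.
x=0.000000, p=1.850000:
  k1 = f(0.000000, 1.850000) = 5.782000
  k2 = f(0.240000, 3.237680) = 8.723882
  p ← 1.850000 + 0.48·8.723882 = 6.037463
x=0.480000, p=6.037463:
  k1 = f(0.480000, 6.037463) = 14.659422
  k2 = f(0.720000, 9.555724) = 22.118136
  p ← 6.037463 + 0.48·22.118136 = 16.654168
x=0.960000, p=16.654168:
  k1 = f(0.960000, 16.654168) = 37.166837
  k2 = f(1.200000, 25.574209) = 56.077324
  p ← 16.654168 + 0.48·56.077324 = 43.571284
p(1.44) ≈ 43.5713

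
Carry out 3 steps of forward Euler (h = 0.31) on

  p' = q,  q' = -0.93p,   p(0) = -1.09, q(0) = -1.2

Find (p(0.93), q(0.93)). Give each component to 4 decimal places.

-1.8805, 0.0364

Euler on (p,q): p_{n+1} = p_n + h·p', q_{n+1} = q_n + h·q'.
0.000000: (-1.090000, -1.200000); f=(-1.200000, 1.013700) → (-1.462000, -0.885753)
0.310000: (-1.462000, -0.885753); f=(-0.885753, 1.359660) → (-1.736583, -0.464258)
0.620000: (-1.736583, -0.464258); f=(-0.464258, 1.615023) → (-1.880504, 0.036399)
(p(0.93), q(0.93)) ≈ (-1.8805, 0.0364)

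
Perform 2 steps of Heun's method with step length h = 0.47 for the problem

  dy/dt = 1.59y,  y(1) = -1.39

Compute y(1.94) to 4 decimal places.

-5.7085

Heun: k1 = f(t_n, y_n); k2 = f(t_n + h, y_n + h·k1); y_{n+1} = y_n + (h/2)·(k1 + k2).
t=1.000000, y=-1.390000:
  k1 = f(1.000000, -1.390000) = -2.210100
  k2 = f(1.470000, -2.428747) = -3.861708
  y ← -1.390000 + (0.47/2)·(-2.210100 + (-3.861708)) = -2.816875
t=1.470000, y=-2.816875:
  k1 = f(1.470000, -2.816875) = -4.478831
  k2 = f(1.940000, -4.921925) = -7.825861
  y ← -2.816875 + (0.47/2)·(-4.478831 + (-7.825861)) = -5.708478
y(1.94) ≈ -5.7085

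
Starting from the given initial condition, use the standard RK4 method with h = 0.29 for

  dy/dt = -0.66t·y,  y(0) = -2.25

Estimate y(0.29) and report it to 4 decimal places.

RK4: k1 = f(t_n, y_n); k2 = f(t_n + h/2, y_n + (h/2)·k1); k3 = f(t_n + h/2, y_n + (h/2)·k2); k4 = f(t_n + h, y_n + h·k3); y_{n+1} = y_n + (h/6)·(k1 + 2k2 + 2k3 + k4).
t=0.000000, y=-2.250000:
  k1 = f(0.000000, -2.250000) = 0.000000
  k2 = f(0.145000, -2.250000) = 0.215325
  k3 = f(0.145000, -2.218778) = 0.212337
  k4 = f(0.290000, -2.188422) = 0.418864
  y ← -2.250000 + (0.29/6)·(k1 + 2k2 + 2k3 + k4) = -2.188414
y(0.29) ≈ -2.1884

-2.1884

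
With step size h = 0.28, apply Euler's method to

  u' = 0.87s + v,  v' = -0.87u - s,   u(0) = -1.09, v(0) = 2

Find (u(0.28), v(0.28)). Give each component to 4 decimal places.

Euler on (u,v): u_{n+1} = u_n + h·u', v_{n+1} = v_n + h·v'.
0.000000: (-1.090000, 2.000000); f=(2.000000, 0.948300) → (-0.530000, 2.265524)
(u(0.28), v(0.28)) ≈ (-0.5300, 2.2655)

-0.5300, 2.2655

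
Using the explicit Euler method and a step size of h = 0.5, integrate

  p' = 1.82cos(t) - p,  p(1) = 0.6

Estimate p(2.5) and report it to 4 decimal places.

-0.1486

Euler: p_{n+1} = p_n + h·f(t_n, p_n).
t=1.000000, p=0.600000: f=0.383350 → p ← 0.600000 + 0.5·0.383350 = 0.791675
t=1.500000, p=0.791675: f=-0.662933 → p ← 0.791675 + 0.5·(-0.662933) = 0.460208
t=2.000000, p=0.460208: f=-1.217596 → p ← 0.460208 + 0.5·(-1.217596) = -0.148589
p(2.5) ≈ -0.1486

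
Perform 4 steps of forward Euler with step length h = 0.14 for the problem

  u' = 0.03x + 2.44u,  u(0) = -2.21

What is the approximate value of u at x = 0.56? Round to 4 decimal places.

Euler: u_{n+1} = u_n + h·f(x_n, u_n).
x=0.000000, u=-2.210000: f=-5.392400 → u ← -2.210000 + 0.14·(-5.392400) = -2.964936
x=0.140000, u=-2.964936: f=-7.230244 → u ← -2.964936 + 0.14·(-7.230244) = -3.977170
x=0.280000, u=-3.977170: f=-9.695895 → u ← -3.977170 + 0.14·(-9.695895) = -5.334595
x=0.420000, u=-5.334595: f=-13.003813 → u ← -5.334595 + 0.14·(-13.003813) = -7.155129
u(0.56) ≈ -7.1551

-7.1551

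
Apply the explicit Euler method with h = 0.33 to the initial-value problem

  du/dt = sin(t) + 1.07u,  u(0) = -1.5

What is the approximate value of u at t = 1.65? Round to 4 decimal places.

-5.4753

Euler: u_{n+1} = u_n + h·f(t_n, u_n).
t=0.000000, u=-1.500000: f=-1.605000 → u ← -1.500000 + 0.33·(-1.605000) = -2.029650
t=0.330000, u=-2.029650: f=-1.847682 → u ← -2.029650 + 0.33·(-1.847682) = -2.639385
t=0.660000, u=-2.639385: f=-2.211025 → u ← -2.639385 + 0.33·(-2.211025) = -3.369024
t=0.990000, u=-3.369024: f=-2.768829 → u ← -3.369024 + 0.33·(-2.768829) = -4.282737
t=1.320000, u=-4.282737: f=-3.613814 → u ← -4.282737 + 0.33·(-3.613814) = -5.475296
u(1.65) ≈ -5.4753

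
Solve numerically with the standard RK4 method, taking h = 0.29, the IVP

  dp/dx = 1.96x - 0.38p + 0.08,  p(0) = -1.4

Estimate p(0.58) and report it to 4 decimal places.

RK4: k1 = f(x_n, p_n); k2 = f(x_n + h/2, p_n + (h/2)·k1); k3 = f(x_n + h/2, p_n + (h/2)·k2); k4 = f(x_n + h, p_n + h·k3); p_{n+1} = p_n + (h/6)·(k1 + 2k2 + 2k3 + k4).
x=0.000000, p=-1.400000:
  k1 = f(0.000000, -1.400000) = 0.612000
  k2 = f(0.145000, -1.311260) = 0.862479
  k3 = f(0.145000, -1.274941) = 0.848677
  k4 = f(0.290000, -1.153884) = 1.086876
  p ← -1.400000 + (0.29/6)·(k1 + 2k2 + 2k3 + k4) = -1.152476
x=0.290000, p=-1.152476:
  k1 = f(0.290000, -1.152476) = 1.086341
  k2 = f(0.435000, -0.994956) = 1.310683
  k3 = f(0.435000, -0.962427) = 1.298322
  k4 = f(0.580000, -0.775962) = 1.511666
  p ← -1.152476 + (0.29/6)·(k1 + 2k2 + 2k3 + k4) = -0.774702
p(0.58) ≈ -0.7747

-0.7747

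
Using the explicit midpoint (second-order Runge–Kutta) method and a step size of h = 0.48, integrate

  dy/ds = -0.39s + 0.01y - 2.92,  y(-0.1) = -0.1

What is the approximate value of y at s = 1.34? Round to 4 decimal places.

-4.6862

Midpoint: k1 = f(s_n, y_n); k2 = f(s_n + h/2, y_n + (h/2)·k1); y_{n+1} = y_n + h·k2.
s=-0.100000, y=-0.100000:
  k1 = f(-0.100000, -0.100000) = -2.882000
  k2 = f(0.140000, -0.791680) = -2.982517
  y ← -0.100000 + 0.48·(-2.982517) = -1.531608
s=0.380000, y=-1.531608:
  k1 = f(0.380000, -1.531608) = -3.083516
  k2 = f(0.620000, -2.271652) = -3.184517
  y ← -1.531608 + 0.48·(-3.184517) = -3.060176
s=0.860000, y=-3.060176:
  k1 = f(0.860000, -3.060176) = -3.286002
  k2 = f(1.100000, -3.848816) = -3.387488
  y ← -3.060176 + 0.48·(-3.387488) = -4.686170
y(1.34) ≈ -4.6862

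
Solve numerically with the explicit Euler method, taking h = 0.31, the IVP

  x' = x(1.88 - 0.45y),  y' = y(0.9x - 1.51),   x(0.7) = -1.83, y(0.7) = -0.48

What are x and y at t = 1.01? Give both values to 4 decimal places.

Euler on (x,y): x_{n+1} = x_n + h·x', y_{n+1} = y_n + h·y'.
0.700000: (-1.830000, -0.480000); f=(-3.835680, 1.515360) → (-3.019061, -0.010238)
(x(1.01), y(1.01)) ≈ (-3.0191, -0.0102)

-3.0191, -0.0102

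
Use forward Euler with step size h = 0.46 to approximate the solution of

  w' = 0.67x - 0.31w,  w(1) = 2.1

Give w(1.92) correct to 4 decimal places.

2.2580

Euler: w_{n+1} = w_n + h·f(x_n, w_n).
x=1.000000, w=2.100000: f=0.019000 → w ← 2.100000 + 0.46·0.019000 = 2.108740
x=1.460000, w=2.108740: f=0.324491 → w ← 2.108740 + 0.46·0.324491 = 2.258006
w(1.92) ≈ 2.2580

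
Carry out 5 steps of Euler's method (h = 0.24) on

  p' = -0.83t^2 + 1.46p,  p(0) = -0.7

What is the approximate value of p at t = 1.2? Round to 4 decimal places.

Euler: p_{n+1} = p_n + h·f(t_n, p_n).
t=0.000000, p=-0.700000: f=-1.022000 → p ← -0.700000 + 0.24·(-1.022000) = -0.945280
t=0.240000, p=-0.945280: f=-1.427917 → p ← -0.945280 + 0.24·(-1.427917) = -1.287980
t=0.480000, p=-1.287980: f=-2.071683 → p ← -1.287980 + 0.24·(-2.071683) = -1.785184
t=0.720000, p=-1.785184: f=-3.036641 → p ← -1.785184 + 0.24·(-3.036641) = -2.513978
t=0.960000, p=-2.513978: f=-4.435335 → p ← -2.513978 + 0.24·(-4.435335) = -3.578458
p(1.2) ≈ -3.5785

-3.5785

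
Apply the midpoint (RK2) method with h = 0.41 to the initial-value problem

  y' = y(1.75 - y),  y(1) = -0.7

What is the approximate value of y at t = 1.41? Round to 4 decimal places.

-1.9079

Midpoint: k1 = f(t_n, y_n); k2 = f(t_n + h/2, y_n + (h/2)·k1); y_{n+1} = y_n + h·k2.
t=1.000000, y=-0.700000:
  k1 = f(1.000000, -0.700000) = -1.715000
  k2 = f(1.205000, -1.051575) = -2.946066
  y ← -0.700000 + 0.41·(-2.946066) = -1.907887
y(1.41) ≈ -1.9079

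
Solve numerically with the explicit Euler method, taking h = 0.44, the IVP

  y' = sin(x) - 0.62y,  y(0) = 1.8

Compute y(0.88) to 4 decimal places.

Euler: y_{n+1} = y_n + h·f(x_n, y_n).
x=0.000000, y=1.800000: f=-1.116000 → y ← 1.800000 + 0.44·(-1.116000) = 1.308960
x=0.440000, y=1.308960: f=-0.385616 → y ← 1.308960 + 0.44·(-0.385616) = 1.139289
y(0.88) ≈ 1.1393

1.1393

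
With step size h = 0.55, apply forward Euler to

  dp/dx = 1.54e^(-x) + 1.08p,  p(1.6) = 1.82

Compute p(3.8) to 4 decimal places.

Euler: p_{n+1} = p_n + h·f(x_n, p_n).
x=1.600000, p=1.820000: f=2.276521 → p ← 1.820000 + 0.55·2.276521 = 3.072086
x=2.150000, p=3.072086: f=3.497239 → p ← 3.072086 + 0.55·3.497239 = 4.995568
x=2.700000, p=4.995568: f=5.498710 → p ← 4.995568 + 0.55·5.498710 = 8.019858
x=3.250000, p=8.019858: f=8.721159 → p ← 8.019858 + 0.55·8.721159 = 12.816495
p(3.8) ≈ 12.8165

12.8165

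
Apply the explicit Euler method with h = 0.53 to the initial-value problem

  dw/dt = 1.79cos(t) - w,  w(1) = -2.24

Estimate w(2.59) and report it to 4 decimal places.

Euler: w_{n+1} = w_n + h·f(t_n, w_n).
t=1.000000, w=-2.240000: f=3.207141 → w ← -2.240000 + 0.53·3.207141 = -0.540215
t=1.530000, w=-0.540215: f=0.613220 → w ← -0.540215 + 0.53·0.613220 = -0.215208
t=2.060000, w=-0.215208: f=-0.625954 → w ← -0.215208 + 0.53·(-0.625954) = -0.546964
w(2.59) ≈ -0.5470

-0.5470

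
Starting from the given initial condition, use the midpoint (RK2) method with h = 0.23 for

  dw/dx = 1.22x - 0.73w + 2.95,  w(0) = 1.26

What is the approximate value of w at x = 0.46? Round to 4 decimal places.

Midpoint: k1 = f(x_n, w_n); k2 = f(x_n + h/2, w_n + (h/2)·k1); w_{n+1} = w_n + h·k2.
x=0.000000, w=1.260000:
  k1 = f(0.000000, 1.260000) = 2.030200
  k2 = f(0.115000, 1.493473) = 2.000065
  w ← 1.260000 + 0.23·2.000065 = 1.720015
x=0.230000, w=1.720015:
  k1 = f(0.230000, 1.720015) = 1.974989
  k2 = f(0.345000, 1.947139) = 1.949489
  w ← 1.720015 + 0.23·1.949489 = 2.168397
w(0.46) ≈ 2.1684

2.1684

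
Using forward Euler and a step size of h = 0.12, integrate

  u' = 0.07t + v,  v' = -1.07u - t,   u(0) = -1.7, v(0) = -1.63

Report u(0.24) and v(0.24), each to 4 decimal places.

Euler on (u,v): u_{n+1} = u_n + h·u', v_{n+1} = v_n + h·v'.
0.000000: (-1.700000, -1.630000); f=(-1.630000, 1.819000) → (-1.895600, -1.411720)
0.120000: (-1.895600, -1.411720); f=(-1.403320, 1.908292) → (-2.063998, -1.182725)
(u(0.24), v(0.24)) ≈ (-2.0640, -1.1827)

-2.0640, -1.1827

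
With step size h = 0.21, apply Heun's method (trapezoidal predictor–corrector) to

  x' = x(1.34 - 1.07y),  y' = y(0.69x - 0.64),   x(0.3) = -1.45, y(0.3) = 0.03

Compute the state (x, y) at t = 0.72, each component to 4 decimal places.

-2.5075, 0.0136

Heun on (x,y): k1 = f(t_n, state_n); k2 = f(t_n + h, state_n + h·k1); state_{n+1} = state_n + (h/2)·(k1 + k2).
0.300000: (-1.450000, 0.030000)
  k1 = (-1.896455, -0.049215)
  predictor → (-1.848256, 0.019665)
  k2 = (-2.437773, -0.037664)
  → (-1.905094, 0.020878)
0.510000: (-1.905094, 0.020878)
  k1 = (-2.510268, -0.040806)
  predictor → (-2.432250, 0.012308)
  k2 = (-3.227182, -0.028534)
  → (-2.507526, 0.013597)
(x(0.72), y(0.72)) ≈ (-2.5075, 0.0136)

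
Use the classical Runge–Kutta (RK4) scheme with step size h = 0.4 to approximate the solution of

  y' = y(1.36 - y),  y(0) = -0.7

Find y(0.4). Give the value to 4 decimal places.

RK4: k1 = f(x_n, y_n); k2 = f(x_n + h/2, y_n + (h/2)·k1); k3 = f(x_n + h/2, y_n + (h/2)·k2); k4 = f(x_n + h, y_n + h·k3); y_{n+1} = y_n + (h/6)·(k1 + 2k2 + 2k3 + k4).
x=0.000000, y=-0.700000:
  k1 = f(0.000000, -0.700000) = -1.442000
  k2 = f(0.200000, -0.988400) = -2.321159
  k3 = f(0.200000, -1.164232) = -2.938791
  k4 = f(0.400000, -1.875516) = -6.068263
  y ← -0.700000 + (0.4/6)·(k1 + 2k2 + 2k3 + k4) = -1.902011
y(0.4) ≈ -1.9020

-1.9020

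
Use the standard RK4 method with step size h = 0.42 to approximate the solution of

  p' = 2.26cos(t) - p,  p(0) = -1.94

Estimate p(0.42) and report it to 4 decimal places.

-0.5251

RK4: k1 = f(t_n, p_n); k2 = f(t_n + h/2, p_n + (h/2)·k1); k3 = f(t_n + h/2, p_n + (h/2)·k2); k4 = f(t_n + h, p_n + h·k3); p_{n+1} = p_n + (h/6)·(k1 + 2k2 + 2k3 + k4).
t=0.000000, p=-1.940000:
  k1 = f(0.000000, -1.940000) = 4.200000
  k2 = f(0.210000, -1.058000) = 3.268350
  k3 = f(0.210000, -1.253647) = 3.463996
  k4 = f(0.420000, -0.485122) = 2.548703
  p ← -1.940000 + (0.42/6)·(k1 + 2k2 + 2k3 + k4) = -0.525062
p(0.42) ≈ -0.5251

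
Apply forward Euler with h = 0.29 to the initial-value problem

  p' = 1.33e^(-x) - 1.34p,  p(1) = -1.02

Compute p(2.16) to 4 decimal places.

0.0376

Euler: p_{n+1} = p_n + h·f(x_n, p_n).
x=1.000000, p=-1.020000: f=1.856080 → p ← -1.020000 + 0.29·1.856080 = -0.481737
x=1.290000, p=-0.481737: f=1.011638 → p ← -0.481737 + 0.29·1.011638 = -0.188362
x=1.580000, p=-0.188362: f=0.526352 → p ← -0.188362 + 0.29·0.526352 = -0.035720
x=1.870000, p=-0.035720: f=0.252849 → p ← -0.035720 + 0.29·0.252849 = 0.037606
p(2.16) ≈ 0.0376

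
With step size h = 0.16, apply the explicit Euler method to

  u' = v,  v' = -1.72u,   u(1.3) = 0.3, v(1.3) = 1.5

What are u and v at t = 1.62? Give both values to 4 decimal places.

Euler on (u,v): u_{n+1} = u_n + h·u', v_{n+1} = v_n + h·v'.
1.300000: (0.300000, 1.500000); f=(1.500000, -0.516000) → (0.540000, 1.417440)
1.460000: (0.540000, 1.417440); f=(1.417440, -0.928800) → (0.766790, 1.268832)
(u(1.62), v(1.62)) ≈ (0.7668, 1.2688)

0.7668, 1.2688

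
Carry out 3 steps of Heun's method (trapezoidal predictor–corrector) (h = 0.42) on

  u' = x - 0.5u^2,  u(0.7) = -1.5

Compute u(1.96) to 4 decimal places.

Heun: k1 = f(x_n, u_n); k2 = f(x_n + h, u_n + h·k1); u_{n+1} = u_n + (h/2)·(k1 + k2).
x=0.700000, u=-1.500000:
  k1 = f(0.700000, -1.500000) = -0.425000
  k2 = f(1.120000, -1.678500) = -0.288681
  u ← -1.500000 + (0.42/2)·(-0.425000 + (-0.288681)) = -1.649873
x=1.120000, u=-1.649873:
  k1 = f(1.120000, -1.649873) = -0.241041
  k2 = f(1.540000, -1.751110) = 0.006807
  u ← -1.649873 + (0.42/2)·(-0.241041 + 0.006807) = -1.699062
x=1.540000, u=-1.699062:
  k1 = f(1.540000, -1.699062) = 0.096594
  k2 = f(1.960000, -1.658493) = 0.584701
  u ← -1.699062 + (0.42/2)·(0.096594 + 0.584701) = -1.555990
u(1.96) ≈ -1.5560

-1.5560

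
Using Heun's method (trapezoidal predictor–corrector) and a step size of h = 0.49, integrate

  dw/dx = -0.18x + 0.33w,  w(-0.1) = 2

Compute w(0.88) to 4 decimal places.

Heun: k1 = f(x_n, w_n); k2 = f(x_n + h, w_n + h·k1); w_{n+1} = w_n + (h/2)·(k1 + k2).
x=-0.100000, w=2.000000:
  k1 = f(-0.100000, 2.000000) = 0.678000
  k2 = f(0.390000, 2.332220) = 0.699433
  w ← 2.000000 + (0.49/2)·(0.678000 + 0.699433) = 2.337471
x=0.390000, w=2.337471:
  k1 = f(0.390000, 2.337471) = 0.701165
  k2 = f(0.880000, 2.681042) = 0.726344
  w ← 2.337471 + (0.49/2)·(0.701165 + 0.726344) = 2.687211
w(0.88) ≈ 2.6872

2.6872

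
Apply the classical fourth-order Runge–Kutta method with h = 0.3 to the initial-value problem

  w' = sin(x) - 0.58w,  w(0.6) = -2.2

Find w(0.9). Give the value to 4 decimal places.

-1.6608

RK4: k1 = f(x_n, w_n); k2 = f(x_n + h/2, w_n + (h/2)·k1); k3 = f(x_n + h/2, w_n + (h/2)·k2); k4 = f(x_n + h, w_n + h·k3); w_{n+1} = w_n + (h/6)·(k1 + 2k2 + 2k3 + k4).
x=0.600000, w=-2.200000:
  k1 = f(0.600000, -2.200000) = 1.840642
  k2 = f(0.750000, -1.923904) = 1.797503
  k3 = f(0.750000, -1.930375) = 1.801256
  k4 = f(0.900000, -1.659623) = 1.745908
  w ← -2.200000 + (0.3/6)·(k1 + 2k2 + 2k3 + k4) = -1.660797
w(0.9) ≈ -1.6608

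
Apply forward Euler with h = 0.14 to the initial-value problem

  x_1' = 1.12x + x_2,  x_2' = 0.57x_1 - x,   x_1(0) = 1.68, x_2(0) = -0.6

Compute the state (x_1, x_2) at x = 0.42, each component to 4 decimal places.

Euler on (x_1,x_2): x_1_{n+1} = x_1_n + h·x_1', x_2_{n+1} = x_2_n + h·x_2'.
0.000000: (1.680000, -0.600000); f=(-0.600000, 0.957600) → (1.596000, -0.465936)
0.140000: (1.596000, -0.465936); f=(-0.309136, 0.769720) → (1.552721, -0.358175)
0.280000: (1.552721, -0.358175); f=(-0.044575, 0.605051) → (1.546480, -0.273468)
(x_1(0.42), x_2(0.42)) ≈ (1.5465, -0.2735)

1.5465, -0.2735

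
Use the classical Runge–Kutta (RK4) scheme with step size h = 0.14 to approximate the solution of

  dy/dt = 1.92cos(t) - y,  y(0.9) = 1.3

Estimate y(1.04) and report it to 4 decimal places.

1.2715

RK4: k1 = f(t_n, y_n); k2 = f(t_n + h/2, y_n + (h/2)·k1); k3 = f(t_n + h/2, y_n + (h/2)·k2); k4 = f(t_n + h, y_n + h·k3); y_{n+1} = y_n + (h/6)·(k1 + 2k2 + 2k3 + k4).
t=0.900000, y=1.300000:
  k1 = f(0.900000, 1.300000) = -0.106509
  k2 = f(0.970000, 1.292544) = -0.207169
  k3 = f(0.970000, 1.285498) = -0.200123
  k4 = f(1.040000, 1.271983) = -0.300040
  y ← 1.300000 + (0.14/6)·(k1 + 2k2 + 2k3 + k4) = 1.271507
y(1.04) ≈ 1.2715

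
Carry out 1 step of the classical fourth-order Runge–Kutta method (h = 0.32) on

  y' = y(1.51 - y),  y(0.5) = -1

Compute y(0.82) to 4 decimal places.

RK4: k1 = f(s_n, y_n); k2 = f(s_n + h/2, y_n + (h/2)·k1); k3 = f(s_n + h/2, y_n + (h/2)·k2); k4 = f(s_n + h, y_n + h·k3); y_{n+1} = y_n + (h/6)·(k1 + 2k2 + 2k3 + k4).
s=0.500000, y=-1.000000:
  k1 = f(0.500000, -1.000000) = -2.510000
  k2 = f(0.660000, -1.401600) = -4.080899
  k3 = f(0.660000, -1.652944) = -5.228168
  k4 = f(0.820000, -2.673014) = -11.181254
  y ← -1.000000 + (0.32/6)·(k1 + 2k2 + 2k3 + k4) = -2.723167
y(0.82) ≈ -2.7232

-2.7232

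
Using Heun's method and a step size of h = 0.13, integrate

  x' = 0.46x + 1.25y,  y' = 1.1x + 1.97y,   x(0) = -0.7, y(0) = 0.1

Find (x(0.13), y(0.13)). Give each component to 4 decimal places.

Heun on (x,y): k1 = f(s_n, state_n); k2 = f(s_n + h, state_n + h·k1); state_{n+1} = state_n + (h/2)·(k1 + k2).
0.000000: (-0.700000, 0.100000)
  k1 = (-0.197000, -0.573000)
  predictor → (-0.725610, 0.025510)
  k2 = (-0.301893, -0.747916)
  → (-0.732428, 0.014140)
(x(0.13), y(0.13)) ≈ (-0.7324, 0.0141)

-0.7324, 0.0141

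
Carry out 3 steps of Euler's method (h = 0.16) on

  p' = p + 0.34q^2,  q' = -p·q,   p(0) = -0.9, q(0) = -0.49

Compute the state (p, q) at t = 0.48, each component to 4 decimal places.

Euler on (p,q): p_{n+1} = p_n + h·p', q_{n+1} = q_n + h·q'.
0.000000: (-0.900000, -0.490000); f=(-0.818366, -0.441000) → (-1.030939, -0.560560)
0.160000: (-1.030939, -0.560560); f=(-0.924101, -0.577903) → (-1.178795, -0.653024)
0.320000: (-1.178795, -0.653024); f=(-1.033805, -0.769782) → (-1.344204, -0.776190)
(p(0.48), q(0.48)) ≈ (-1.3442, -0.7762)

-1.3442, -0.7762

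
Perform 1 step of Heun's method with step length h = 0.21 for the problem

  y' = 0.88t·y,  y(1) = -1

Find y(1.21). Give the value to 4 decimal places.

-1.2249

Heun: k1 = f(t_n, y_n); k2 = f(t_n + h, y_n + h·k1); y_{n+1} = y_n + (h/2)·(k1 + k2).
t=1.000000, y=-1.000000:
  k1 = f(1.000000, -1.000000) = -0.880000
  k2 = f(1.210000, -1.184800) = -1.261575
  y ← -1.000000 + (0.21/2)·(-0.880000 + (-1.261575)) = -1.224865
y(1.21) ≈ -1.2249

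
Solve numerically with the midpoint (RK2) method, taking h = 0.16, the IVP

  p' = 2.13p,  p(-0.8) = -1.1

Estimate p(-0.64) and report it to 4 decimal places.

Midpoint: k1 = f(t_n, p_n); k2 = f(t_n + h/2, p_n + (h/2)·k1); p_{n+1} = p_n + h·k2.
t=-0.800000, p=-1.100000:
  k1 = f(-0.800000, -1.100000) = -2.343000
  k2 = f(-0.720000, -1.287440) = -2.742247
  p ← -1.100000 + 0.16·(-2.742247) = -1.538760
p(-0.64) ≈ -1.5388

-1.5388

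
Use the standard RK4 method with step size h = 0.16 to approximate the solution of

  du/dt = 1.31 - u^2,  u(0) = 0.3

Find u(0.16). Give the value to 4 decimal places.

0.4843

RK4: k1 = f(t_n, u_n); k2 = f(t_n + h/2, u_n + (h/2)·k1); k3 = f(t_n + h/2, u_n + (h/2)·k2); k4 = f(t_n + h, u_n + h·k3); u_{n+1} = u_n + (h/6)·(k1 + 2k2 + 2k3 + k4).
t=0.000000, u=0.300000:
  k1 = f(0.000000, 0.300000) = 1.220000
  k2 = f(0.080000, 0.397600) = 1.151914
  k3 = f(0.080000, 0.392153) = 1.156216
  k4 = f(0.160000, 0.484995) = 1.074780
  u ← 0.300000 + (0.16/6)·(k1 + 2k2 + 2k3 + k4) = 0.484294
u(0.16) ≈ 0.4843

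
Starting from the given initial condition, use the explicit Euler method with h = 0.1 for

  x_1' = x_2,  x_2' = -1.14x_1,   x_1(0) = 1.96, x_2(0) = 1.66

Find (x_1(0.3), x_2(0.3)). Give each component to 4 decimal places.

Euler on (x_1,x_2): x_1_{n+1} = x_1_n + h·x_1', x_2_{n+1} = x_2_n + h·x_2'.
0.000000: (1.960000, 1.660000); f=(1.660000, -2.234400) → (2.126000, 1.436560)
0.100000: (2.126000, 1.436560); f=(1.436560, -2.423640) → (2.269656, 1.194196)
0.200000: (2.269656, 1.194196); f=(1.194196, -2.587408) → (2.389076, 0.935455)
(x_1(0.3), x_2(0.3)) ≈ (2.3891, 0.9355)

2.3891, 0.9355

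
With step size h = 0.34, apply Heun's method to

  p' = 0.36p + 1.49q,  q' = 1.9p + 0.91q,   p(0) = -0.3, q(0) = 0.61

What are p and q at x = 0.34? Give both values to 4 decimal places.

-0.0123, 0.6921

Heun on (p,q): k1 = f(x_n, state_n); k2 = f(x_n + h, state_n + h·k1); state_{n+1} = state_n + (h/2)·(k1 + k2).
0.000000: (-0.300000, 0.610000)
  k1 = (0.800900, -0.014900)
  predictor → (-0.027694, 0.604934)
  k2 = (0.891382, 0.497871)
  → (-0.012312, 0.692105)
(p(0.34), q(0.34)) ≈ (-0.0123, 0.6921)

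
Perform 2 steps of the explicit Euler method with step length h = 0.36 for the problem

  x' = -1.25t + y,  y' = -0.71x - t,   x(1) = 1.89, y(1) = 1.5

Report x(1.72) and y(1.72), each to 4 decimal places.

1.6045, -0.3388

Euler on (x,y): x_{n+1} = x_n + h·x', y_{n+1} = y_n + h·y'.
1.000000: (1.890000, 1.500000); f=(0.250000, -2.341900) → (1.980000, 0.656916)
1.360000: (1.980000, 0.656916); f=(-1.043084, -2.765800) → (1.604490, -0.338772)
(x(1.72), y(1.72)) ≈ (1.6045, -0.3388)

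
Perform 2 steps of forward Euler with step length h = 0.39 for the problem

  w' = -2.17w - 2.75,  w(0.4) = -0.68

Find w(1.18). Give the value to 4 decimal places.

Euler: w_{n+1} = w_n + h·f(x_n, w_n).
x=0.400000, w=-0.680000: f=-1.274400 → w ← -0.680000 + 0.39·(-1.274400) = -1.177016
x=0.790000, w=-1.177016: f=-0.195875 → w ← -1.177016 + 0.39·(-0.195875) = -1.253407
w(1.18) ≈ -1.2534

-1.2534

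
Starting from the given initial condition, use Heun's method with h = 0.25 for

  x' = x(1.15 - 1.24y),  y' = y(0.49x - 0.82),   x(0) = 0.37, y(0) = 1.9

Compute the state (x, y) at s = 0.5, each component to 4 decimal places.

0.2426, 1.3548

Heun on (x,y): k1 = f(s_n, state_n); k2 = f(s_n + h, state_n + h·k1); state_{n+1} = state_n + (h/2)·(k1 + k2).
0.000000: (0.370000, 1.900000)
  k1 = (-0.446220, -1.213530)
  predictor → (0.258445, 1.596618)
  k2 = (-0.214459, -1.107034)
  → (0.287415, 1.609930)
0.250000: (0.287415, 1.609930)
  k1 = (-0.243243, -1.093410)
  predictor → (0.226604, 1.336577)
  k2 = (-0.114969, -0.947585)
  → (0.242639, 1.354805)
(x(0.5), y(0.5)) ≈ (0.2426, 1.3548)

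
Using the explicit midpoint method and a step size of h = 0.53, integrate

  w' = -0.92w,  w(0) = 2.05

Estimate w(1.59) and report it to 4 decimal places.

Midpoint: k1 = f(x_n, w_n); k2 = f(x_n + h/2, w_n + (h/2)·k1); w_{n+1} = w_n + h·k2.
x=0.000000, w=2.050000:
  k1 = f(0.000000, 2.050000) = -1.886000
  k2 = f(0.265000, 1.550210) = -1.426193
  w ← 2.050000 + 0.53·(-1.426193) = 1.294118
x=0.530000, w=1.294118:
  k1 = f(0.530000, 1.294118) = -1.190588
  k2 = f(0.795000, 0.978612) = -0.900323
  w ← 1.294118 + 0.53·(-0.900323) = 0.816947
x=1.060000, w=0.816947:
  k1 = f(1.060000, 0.816947) = -0.751591
  k2 = f(1.325000, 0.617775) = -0.568353
  w ← 0.816947 + 0.53·(-0.568353) = 0.515719
w(1.59) ≈ 0.5157

0.5157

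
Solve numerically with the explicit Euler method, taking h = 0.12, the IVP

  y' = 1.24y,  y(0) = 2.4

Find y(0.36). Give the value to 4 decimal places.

Euler: y_{n+1} = y_n + h·f(t_n, y_n).
t=0.000000, y=2.400000: f=2.976000 → y ← 2.400000 + 0.12·2.976000 = 2.757120
t=0.120000, y=2.757120: f=3.418829 → y ← 2.757120 + 0.12·3.418829 = 3.167379
t=0.240000, y=3.167379: f=3.927551 → y ← 3.167379 + 0.12·3.927551 = 3.638686
y(0.36) ≈ 3.6387

3.6387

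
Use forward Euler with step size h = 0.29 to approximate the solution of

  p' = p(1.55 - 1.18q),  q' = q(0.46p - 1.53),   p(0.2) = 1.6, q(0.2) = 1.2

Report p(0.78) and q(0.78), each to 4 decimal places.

1.8839, 0.7187

Euler on (p,q): p_{n+1} = p_n + h·p', q_{n+1} = q_n + h·q'.
0.200000: (1.600000, 1.200000); f=(0.214400, -0.952800) → (1.662176, 0.923688)
0.490000: (1.662176, 0.923688); f=(0.764681, -0.706990) → (1.883933, 0.718661)
(p(0.78), q(0.78)) ≈ (1.8839, 0.7187)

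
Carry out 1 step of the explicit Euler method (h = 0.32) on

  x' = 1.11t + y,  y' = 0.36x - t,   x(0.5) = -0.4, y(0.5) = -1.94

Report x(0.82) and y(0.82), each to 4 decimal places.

-0.8432, -2.1461

Euler on (x,y): x_{n+1} = x_n + h·x', y_{n+1} = y_n + h·y'.
0.500000: (-0.400000, -1.940000); f=(-1.385000, -0.644000) → (-0.843200, -2.146080)
(x(0.82), y(0.82)) ≈ (-0.8432, -2.1461)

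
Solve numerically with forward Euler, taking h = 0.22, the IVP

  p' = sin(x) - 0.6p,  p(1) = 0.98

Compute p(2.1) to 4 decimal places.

1.2872

Euler: p_{n+1} = p_n + h·f(x_n, p_n).
x=1.000000, p=0.980000: f=0.253471 → p ← 0.980000 + 0.22·0.253471 = 1.035764
x=1.220000, p=1.035764: f=0.317641 → p ← 1.035764 + 0.22·0.317641 = 1.105645
x=1.440000, p=1.105645: f=0.328072 → p ← 1.105645 + 0.22·0.328072 = 1.177820
x=1.660000, p=1.177820: f=0.289332 → p ← 1.177820 + 0.22·0.289332 = 1.241473
x=1.880000, p=1.241473: f=0.207692 → p ← 1.241473 + 0.22·0.207692 = 1.287166
p(2.1) ≈ 1.2872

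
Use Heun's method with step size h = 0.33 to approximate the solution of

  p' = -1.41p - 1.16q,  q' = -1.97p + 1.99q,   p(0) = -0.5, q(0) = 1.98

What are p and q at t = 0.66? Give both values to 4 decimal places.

-2.7394, 9.4704

Heun on (p,q): k1 = f(t_n, state_n); k2 = f(t_n + h, state_n + h·k1); state_{n+1} = state_n + (h/2)·(k1 + k2).
0.000000: (-0.500000, 1.980000)
  k1 = (-1.591800, 4.925200)
  predictor → (-1.025294, 3.605316)
  k2 = (-2.736502, 9.194408)
  → (-1.214170, 4.309735)
0.330000: (-1.214170, 4.309735)
  k1 = (-3.287314, 10.968288)
  predictor → (-2.298983, 7.929270)
  k2 = (-5.956387, 20.308245)
  → (-2.739380, 9.470363)
(p(0.66), q(0.66)) ≈ (-2.7394, 9.4704)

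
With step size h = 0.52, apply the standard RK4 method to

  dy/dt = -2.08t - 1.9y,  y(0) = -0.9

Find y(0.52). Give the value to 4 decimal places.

-0.5526

RK4: k1 = f(t_n, y_n); k2 = f(t_n + h/2, y_n + (h/2)·k1); k3 = f(t_n + h/2, y_n + (h/2)·k2); k4 = f(t_n + h, y_n + h·k3); y_{n+1} = y_n + (h/6)·(k1 + 2k2 + 2k3 + k4).
t=0.000000, y=-0.900000:
  k1 = f(0.000000, -0.900000) = 1.710000
  k2 = f(0.260000, -0.455400) = 0.324460
  k3 = f(0.260000, -0.815640) = 1.008917
  k4 = f(0.520000, -0.375363) = -0.368410
  y ← -0.900000 + (0.52/6)·(k1 + 2k2 + 2k3 + k4) = -0.552610
y(0.52) ≈ -0.5526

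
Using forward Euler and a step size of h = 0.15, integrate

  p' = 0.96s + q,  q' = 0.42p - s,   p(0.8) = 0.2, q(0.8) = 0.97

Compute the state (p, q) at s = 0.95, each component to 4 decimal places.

0.4607, 0.8626

Euler on (p,q): p_{n+1} = p_n + h·p', q_{n+1} = q_n + h·q'.
0.800000: (0.200000, 0.970000); f=(1.738000, -0.716000) → (0.460700, 0.862600)
(p(0.95), q(0.95)) ≈ (0.4607, 0.8626)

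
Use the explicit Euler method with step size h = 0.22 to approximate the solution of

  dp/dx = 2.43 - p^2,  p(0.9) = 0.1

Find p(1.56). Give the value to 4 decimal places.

1.3575

Euler: p_{n+1} = p_n + h·f(x_n, p_n).
x=0.900000, p=0.100000: f=2.420000 → p ← 0.100000 + 0.22·2.420000 = 0.632400
x=1.120000, p=0.632400: f=2.030070 → p ← 0.632400 + 0.22·2.030070 = 1.079015
x=1.340000, p=1.079015: f=1.265726 → p ← 1.079015 + 0.22·1.265726 = 1.357475
p(1.56) ≈ 1.3575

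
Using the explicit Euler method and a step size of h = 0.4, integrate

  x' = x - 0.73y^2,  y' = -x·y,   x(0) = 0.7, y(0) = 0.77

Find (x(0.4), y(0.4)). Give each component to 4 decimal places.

0.8069, 0.5544

Euler on (x,y): x_{n+1} = x_n + h·x', y_{n+1} = y_n + h·y'.
0.000000: (0.700000, 0.770000); f=(0.267183, -0.539000) → (0.806873, 0.554400)
(x(0.4), y(0.4)) ≈ (0.8069, 0.5544)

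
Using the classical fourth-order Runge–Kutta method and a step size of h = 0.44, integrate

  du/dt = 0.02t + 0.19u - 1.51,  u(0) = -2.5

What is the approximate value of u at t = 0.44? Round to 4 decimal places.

RK4: k1 = f(t_n, u_n); k2 = f(t_n + h/2, u_n + (h/2)·k1); k3 = f(t_n + h/2, u_n + (h/2)·k2); k4 = f(t_n + h, u_n + h·k3); u_{n+1} = u_n + (h/6)·(k1 + 2k2 + 2k3 + k4).
t=0.000000, u=-2.500000:
  k1 = f(0.000000, -2.500000) = -1.985000
  k2 = f(0.220000, -2.936700) = -2.063573
  k3 = f(0.220000, -2.953986) = -2.066857
  k4 = f(0.440000, -3.409417) = -2.148989
  u ← -2.500000 + (0.44/6)·(k1 + 2k2 + 2k3 + k4) = -3.408956
u(0.44) ≈ -3.4090

-3.4090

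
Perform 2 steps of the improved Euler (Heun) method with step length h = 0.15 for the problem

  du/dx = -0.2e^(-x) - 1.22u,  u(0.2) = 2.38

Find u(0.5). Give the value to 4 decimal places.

Heun: k1 = f(x_n, u_n); k2 = f(x_n + h, u_n + h·k1); u_{n+1} = u_n + (h/2)·(k1 + k2).
x=0.200000, u=2.380000:
  k1 = f(0.200000, 2.380000) = -3.067346
  k2 = f(0.350000, 1.919898) = -2.483213
  u ← 2.380000 + (0.15/2)·(-3.067346 + (-2.483213)) = 1.963708
x=0.350000, u=1.963708:
  k1 = f(0.350000, 1.963708) = -2.536661
  k2 = f(0.500000, 1.583209) = -2.052821
  u ← 1.963708 + (0.15/2)·(-2.536661 + (-2.052821)) = 1.619497
u(0.5) ≈ 1.6195

1.6195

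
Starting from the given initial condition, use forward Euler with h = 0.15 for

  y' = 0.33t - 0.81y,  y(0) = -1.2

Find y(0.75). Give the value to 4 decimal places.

Euler: y_{n+1} = y_n + h·f(t_n, y_n).
t=0.000000, y=-1.200000: f=0.972000 → y ← -1.200000 + 0.15·0.972000 = -1.054200
t=0.150000, y=-1.054200: f=0.903402 → y ← -1.054200 + 0.15·0.903402 = -0.918690
t=0.300000, y=-0.918690: f=0.843139 → y ← -0.918690 + 0.15·0.843139 = -0.792219
t=0.450000, y=-0.792219: f=0.790197 → y ← -0.792219 + 0.15·0.790197 = -0.673689
t=0.600000, y=-0.673689: f=0.743688 → y ← -0.673689 + 0.15·0.743688 = -0.562136
y(0.75) ≈ -0.5621

-0.5621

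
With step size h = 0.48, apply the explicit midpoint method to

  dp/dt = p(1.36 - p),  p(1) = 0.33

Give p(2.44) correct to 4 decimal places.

0.9461

Midpoint: k1 = f(t_n, p_n); k2 = f(t_n + h/2, p_n + (h/2)·k1); p_{n+1} = p_n + h·k2.
t=1.000000, p=0.330000:
  k1 = f(1.000000, 0.330000) = 0.339900
  k2 = f(1.240000, 0.411576) = 0.390349
  p ← 0.330000 + 0.48·0.390349 = 0.517367
t=1.480000, p=0.517367:
  k1 = f(1.480000, 0.517367) = 0.435951
  k2 = f(1.720000, 0.621995) = 0.459035
  p ← 0.517367 + 0.48·0.459035 = 0.737704
t=1.960000, p=0.737704:
  k1 = f(1.960000, 0.737704) = 0.459070
  k2 = f(2.200000, 0.847881) = 0.434216
  p ← 0.737704 + 0.48·0.434216 = 0.946128
p(2.44) ≈ 0.9461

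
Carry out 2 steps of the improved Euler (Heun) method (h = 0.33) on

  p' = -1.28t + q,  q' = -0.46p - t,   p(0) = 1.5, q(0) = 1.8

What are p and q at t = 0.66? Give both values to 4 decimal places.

Heun on (p,q): k1 = f(t_n, state_n); k2 = f(t_n + h, state_n + h·k1); state_{n+1} = state_n + (h/2)·(k1 + k2).
0.000000: (1.500000, 1.800000)
  k1 = (1.800000, -0.690000)
  predictor → (2.094000, 1.572300)
  k2 = (1.149900, -1.293240)
  → (1.986734, 1.472765)
0.330000: (1.986734, 1.472765)
  k1 = (1.050365, -1.243897)
  predictor → (2.333354, 1.062279)
  k2 = (0.217479, -1.733343)
  → (2.195928, 0.981521)
(p(0.66), q(0.66)) ≈ (2.1959, 0.9815)

2.1959, 0.9815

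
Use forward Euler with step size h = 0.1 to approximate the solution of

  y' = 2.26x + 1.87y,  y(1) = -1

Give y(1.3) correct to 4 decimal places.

Euler: y_{n+1} = y_n + h·f(x_n, y_n).
x=1.000000, y=-1.000000: f=0.390000 → y ← -1.000000 + 0.1·0.390000 = -0.961000
x=1.100000, y=-0.961000: f=0.688930 → y ← -0.961000 + 0.1·0.688930 = -0.892107
x=1.200000, y=-0.892107: f=1.043760 → y ← -0.892107 + 0.1·1.043760 = -0.787731
y(1.3) ≈ -0.7877

-0.7877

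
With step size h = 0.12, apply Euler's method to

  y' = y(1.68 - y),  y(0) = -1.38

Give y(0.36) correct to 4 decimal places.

Euler: y_{n+1} = y_n + h·f(x_n, y_n).
x=0.000000, y=-1.380000: f=-4.222800 → y ← -1.380000 + 0.12·(-4.222800) = -1.886736
x=0.120000, y=-1.886736: f=-6.729489 → y ← -1.886736 + 0.12·(-6.729489) = -2.694275
x=0.240000, y=-2.694275: f=-11.785498 → y ← -2.694275 + 0.12·(-11.785498) = -4.108534
y(0.36) ≈ -4.1085

-4.1085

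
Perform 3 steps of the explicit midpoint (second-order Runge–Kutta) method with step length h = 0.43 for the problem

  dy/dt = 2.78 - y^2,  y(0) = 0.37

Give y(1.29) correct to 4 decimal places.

Midpoint: k1 = f(t_n, y_n); k2 = f(t_n + h/2, y_n + (h/2)·k1); y_{n+1} = y_n + h·k2.
t=0.000000, y=0.370000:
  k1 = f(0.000000, 0.370000) = 2.643100
  k2 = f(0.215000, 0.938267) = 1.899656
  y ← 0.370000 + 0.43·1.899656 = 1.186852
t=0.430000, y=1.186852:
  k1 = f(0.430000, 1.186852) = 1.371382
  k2 = f(0.645000, 1.481699) = 0.584567
  y ← 1.186852 + 0.43·0.584567 = 1.438216
t=0.860000, y=1.438216:
  k1 = f(0.860000, 1.438216) = 0.711535
  k2 = f(1.075000, 1.591196) = 0.248095
  y ← 1.438216 + 0.43·0.248095 = 1.544897
y(1.29) ≈ 1.5449

1.5449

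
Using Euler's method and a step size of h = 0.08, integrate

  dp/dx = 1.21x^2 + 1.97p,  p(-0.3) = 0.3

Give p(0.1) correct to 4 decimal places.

Euler: p_{n+1} = p_n + h·f(x_n, p_n).
x=-0.300000, p=0.300000: f=0.699900 → p ← 0.300000 + 0.08·0.699900 = 0.355992
x=-0.220000, p=0.355992: f=0.759868 → p ← 0.355992 + 0.08·0.759868 = 0.416781
x=-0.140000, p=0.416781: f=0.844775 → p ← 0.416781 + 0.08·0.844775 = 0.484363
x=-0.060000, p=0.484363: f=0.958552 → p ← 0.484363 + 0.08·0.958552 = 0.561048
x=0.020000, p=0.561048: f=1.105748 → p ← 0.561048 + 0.08·1.105748 = 0.649507
p(0.1) ≈ 0.6495

0.6495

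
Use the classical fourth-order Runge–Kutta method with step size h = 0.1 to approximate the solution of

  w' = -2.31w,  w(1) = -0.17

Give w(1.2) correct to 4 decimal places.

-0.1071

RK4: k1 = f(s_n, w_n); k2 = f(s_n + h/2, w_n + (h/2)·k1); k3 = f(s_n + h/2, w_n + (h/2)·k2); k4 = f(s_n + h, w_n + h·k3); w_{n+1} = w_n + (h/6)·(k1 + 2k2 + 2k3 + k4).
s=1.000000, w=-0.170000:
  k1 = f(1.000000, -0.170000) = 0.392700
  k2 = f(1.050000, -0.150365) = 0.347343
  k3 = f(1.050000, -0.152633) = 0.352582
  k4 = f(1.100000, -0.134742) = 0.311254
  w ← -0.170000 + (0.1/6)·(k1 + 2k2 + 2k3 + k4) = -0.134937
s=1.100000, w=-0.134937:
  k1 = f(1.100000, -0.134937) = 0.311704
  k2 = f(1.150000, -0.119351) = 0.275702
  k3 = f(1.150000, -0.121152) = 0.279860
  k4 = f(1.200000, -0.106951) = 0.247056
  w ← -0.134937 + (0.1/6)·(k1 + 2k2 + 2k3 + k4) = -0.107105
w(1.2) ≈ -0.1071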